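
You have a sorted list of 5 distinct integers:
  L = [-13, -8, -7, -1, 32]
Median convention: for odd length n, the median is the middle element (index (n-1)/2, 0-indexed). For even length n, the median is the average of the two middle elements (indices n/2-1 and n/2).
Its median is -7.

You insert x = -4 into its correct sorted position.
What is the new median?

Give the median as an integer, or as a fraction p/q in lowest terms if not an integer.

Answer: -11/2

Derivation:
Old list (sorted, length 5): [-13, -8, -7, -1, 32]
Old median = -7
Insert x = -4
Old length odd (5). Middle was index 2 = -7.
New length even (6). New median = avg of two middle elements.
x = -4: 3 elements are < x, 2 elements are > x.
New sorted list: [-13, -8, -7, -4, -1, 32]
New median = -11/2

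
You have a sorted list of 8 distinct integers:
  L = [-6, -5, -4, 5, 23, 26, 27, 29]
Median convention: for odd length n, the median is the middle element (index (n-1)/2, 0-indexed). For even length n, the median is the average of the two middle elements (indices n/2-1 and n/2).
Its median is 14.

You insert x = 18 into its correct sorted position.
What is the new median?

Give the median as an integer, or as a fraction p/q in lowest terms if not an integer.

Answer: 18

Derivation:
Old list (sorted, length 8): [-6, -5, -4, 5, 23, 26, 27, 29]
Old median = 14
Insert x = 18
Old length even (8). Middle pair: indices 3,4 = 5,23.
New length odd (9). New median = single middle element.
x = 18: 4 elements are < x, 4 elements are > x.
New sorted list: [-6, -5, -4, 5, 18, 23, 26, 27, 29]
New median = 18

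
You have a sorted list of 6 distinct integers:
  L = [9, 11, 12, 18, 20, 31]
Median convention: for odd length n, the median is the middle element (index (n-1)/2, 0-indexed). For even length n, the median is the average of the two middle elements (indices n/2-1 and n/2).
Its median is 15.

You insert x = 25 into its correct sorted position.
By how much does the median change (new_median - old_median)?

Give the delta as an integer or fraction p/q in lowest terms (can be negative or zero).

Answer: 3

Derivation:
Old median = 15
After inserting x = 25: new sorted = [9, 11, 12, 18, 20, 25, 31]
New median = 18
Delta = 18 - 15 = 3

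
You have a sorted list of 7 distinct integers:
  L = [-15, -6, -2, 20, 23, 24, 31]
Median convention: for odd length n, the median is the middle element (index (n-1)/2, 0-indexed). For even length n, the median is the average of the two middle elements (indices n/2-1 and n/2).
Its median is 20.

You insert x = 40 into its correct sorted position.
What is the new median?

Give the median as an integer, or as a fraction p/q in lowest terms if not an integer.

Answer: 43/2

Derivation:
Old list (sorted, length 7): [-15, -6, -2, 20, 23, 24, 31]
Old median = 20
Insert x = 40
Old length odd (7). Middle was index 3 = 20.
New length even (8). New median = avg of two middle elements.
x = 40: 7 elements are < x, 0 elements are > x.
New sorted list: [-15, -6, -2, 20, 23, 24, 31, 40]
New median = 43/2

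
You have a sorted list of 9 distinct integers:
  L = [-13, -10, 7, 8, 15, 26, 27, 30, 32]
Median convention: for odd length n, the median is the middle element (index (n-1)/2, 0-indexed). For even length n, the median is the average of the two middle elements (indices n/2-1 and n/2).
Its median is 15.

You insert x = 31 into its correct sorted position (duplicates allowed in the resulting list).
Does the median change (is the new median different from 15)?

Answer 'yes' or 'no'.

Old median = 15
Insert x = 31
New median = 41/2
Changed? yes

Answer: yes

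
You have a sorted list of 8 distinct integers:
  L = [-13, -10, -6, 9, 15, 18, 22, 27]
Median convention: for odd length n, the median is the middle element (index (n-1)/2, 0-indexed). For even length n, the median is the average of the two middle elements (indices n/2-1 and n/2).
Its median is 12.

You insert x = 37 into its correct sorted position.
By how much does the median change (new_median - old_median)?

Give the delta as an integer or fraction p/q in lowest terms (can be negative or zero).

Answer: 3

Derivation:
Old median = 12
After inserting x = 37: new sorted = [-13, -10, -6, 9, 15, 18, 22, 27, 37]
New median = 15
Delta = 15 - 12 = 3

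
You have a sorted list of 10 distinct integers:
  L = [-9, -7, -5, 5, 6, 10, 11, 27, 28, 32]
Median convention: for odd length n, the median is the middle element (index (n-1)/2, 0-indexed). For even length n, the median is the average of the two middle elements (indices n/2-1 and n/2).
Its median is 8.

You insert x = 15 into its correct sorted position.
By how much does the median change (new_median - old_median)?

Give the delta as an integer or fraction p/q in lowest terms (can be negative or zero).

Old median = 8
After inserting x = 15: new sorted = [-9, -7, -5, 5, 6, 10, 11, 15, 27, 28, 32]
New median = 10
Delta = 10 - 8 = 2

Answer: 2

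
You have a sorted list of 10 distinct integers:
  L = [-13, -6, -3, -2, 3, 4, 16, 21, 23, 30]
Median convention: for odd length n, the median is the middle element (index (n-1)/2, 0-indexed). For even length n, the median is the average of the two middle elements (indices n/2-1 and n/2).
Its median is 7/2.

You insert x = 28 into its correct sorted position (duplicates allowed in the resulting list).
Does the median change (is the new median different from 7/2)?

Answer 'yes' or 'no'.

Old median = 7/2
Insert x = 28
New median = 4
Changed? yes

Answer: yes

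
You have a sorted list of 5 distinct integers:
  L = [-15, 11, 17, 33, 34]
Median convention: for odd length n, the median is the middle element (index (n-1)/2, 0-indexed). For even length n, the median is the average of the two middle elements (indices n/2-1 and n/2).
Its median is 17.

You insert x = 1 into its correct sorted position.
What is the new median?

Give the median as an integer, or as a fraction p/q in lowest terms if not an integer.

Old list (sorted, length 5): [-15, 11, 17, 33, 34]
Old median = 17
Insert x = 1
Old length odd (5). Middle was index 2 = 17.
New length even (6). New median = avg of two middle elements.
x = 1: 1 elements are < x, 4 elements are > x.
New sorted list: [-15, 1, 11, 17, 33, 34]
New median = 14

Answer: 14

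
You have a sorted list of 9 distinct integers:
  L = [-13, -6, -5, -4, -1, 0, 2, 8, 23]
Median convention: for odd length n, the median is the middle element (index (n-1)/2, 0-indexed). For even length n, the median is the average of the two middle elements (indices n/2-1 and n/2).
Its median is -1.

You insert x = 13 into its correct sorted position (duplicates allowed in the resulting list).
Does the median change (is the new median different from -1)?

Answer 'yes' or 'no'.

Answer: yes

Derivation:
Old median = -1
Insert x = 13
New median = -1/2
Changed? yes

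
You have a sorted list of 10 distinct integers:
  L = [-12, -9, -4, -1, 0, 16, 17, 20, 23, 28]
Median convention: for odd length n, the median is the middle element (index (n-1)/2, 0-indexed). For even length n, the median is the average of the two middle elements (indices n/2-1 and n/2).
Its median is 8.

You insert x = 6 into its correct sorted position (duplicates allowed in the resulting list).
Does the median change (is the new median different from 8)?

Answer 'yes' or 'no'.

Old median = 8
Insert x = 6
New median = 6
Changed? yes

Answer: yes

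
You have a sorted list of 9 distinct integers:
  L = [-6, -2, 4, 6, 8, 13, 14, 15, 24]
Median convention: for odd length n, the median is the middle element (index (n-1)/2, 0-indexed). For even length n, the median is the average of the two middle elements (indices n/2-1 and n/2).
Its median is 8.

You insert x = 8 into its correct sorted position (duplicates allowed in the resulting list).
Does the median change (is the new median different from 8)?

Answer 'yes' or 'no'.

Answer: no

Derivation:
Old median = 8
Insert x = 8
New median = 8
Changed? no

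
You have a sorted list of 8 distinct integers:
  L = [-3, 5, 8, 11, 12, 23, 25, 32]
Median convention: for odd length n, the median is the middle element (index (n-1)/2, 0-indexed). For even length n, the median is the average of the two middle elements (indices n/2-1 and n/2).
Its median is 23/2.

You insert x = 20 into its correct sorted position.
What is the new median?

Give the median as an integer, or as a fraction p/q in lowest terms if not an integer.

Old list (sorted, length 8): [-3, 5, 8, 11, 12, 23, 25, 32]
Old median = 23/2
Insert x = 20
Old length even (8). Middle pair: indices 3,4 = 11,12.
New length odd (9). New median = single middle element.
x = 20: 5 elements are < x, 3 elements are > x.
New sorted list: [-3, 5, 8, 11, 12, 20, 23, 25, 32]
New median = 12

Answer: 12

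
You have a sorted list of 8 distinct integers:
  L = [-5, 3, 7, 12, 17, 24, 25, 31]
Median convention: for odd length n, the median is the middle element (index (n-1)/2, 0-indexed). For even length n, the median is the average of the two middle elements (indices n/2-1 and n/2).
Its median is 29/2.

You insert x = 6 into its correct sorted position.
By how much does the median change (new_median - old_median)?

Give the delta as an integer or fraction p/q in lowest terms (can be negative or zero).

Answer: -5/2

Derivation:
Old median = 29/2
After inserting x = 6: new sorted = [-5, 3, 6, 7, 12, 17, 24, 25, 31]
New median = 12
Delta = 12 - 29/2 = -5/2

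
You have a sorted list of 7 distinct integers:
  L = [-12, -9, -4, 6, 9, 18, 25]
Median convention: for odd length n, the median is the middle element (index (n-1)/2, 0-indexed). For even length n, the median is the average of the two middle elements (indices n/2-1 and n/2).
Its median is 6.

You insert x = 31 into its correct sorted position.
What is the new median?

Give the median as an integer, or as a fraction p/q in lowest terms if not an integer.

Answer: 15/2

Derivation:
Old list (sorted, length 7): [-12, -9, -4, 6, 9, 18, 25]
Old median = 6
Insert x = 31
Old length odd (7). Middle was index 3 = 6.
New length even (8). New median = avg of two middle elements.
x = 31: 7 elements are < x, 0 elements are > x.
New sorted list: [-12, -9, -4, 6, 9, 18, 25, 31]
New median = 15/2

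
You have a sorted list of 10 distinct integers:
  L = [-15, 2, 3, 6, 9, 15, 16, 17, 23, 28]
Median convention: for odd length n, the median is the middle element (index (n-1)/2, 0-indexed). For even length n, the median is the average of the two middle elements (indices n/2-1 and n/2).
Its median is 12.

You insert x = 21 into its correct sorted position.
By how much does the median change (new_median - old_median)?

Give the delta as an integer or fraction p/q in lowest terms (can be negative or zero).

Answer: 3

Derivation:
Old median = 12
After inserting x = 21: new sorted = [-15, 2, 3, 6, 9, 15, 16, 17, 21, 23, 28]
New median = 15
Delta = 15 - 12 = 3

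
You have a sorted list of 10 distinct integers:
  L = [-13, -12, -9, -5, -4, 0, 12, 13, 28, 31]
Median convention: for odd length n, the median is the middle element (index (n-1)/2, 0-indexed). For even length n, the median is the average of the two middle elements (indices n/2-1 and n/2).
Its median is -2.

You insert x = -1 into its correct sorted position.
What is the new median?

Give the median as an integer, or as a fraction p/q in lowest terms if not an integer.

Old list (sorted, length 10): [-13, -12, -9, -5, -4, 0, 12, 13, 28, 31]
Old median = -2
Insert x = -1
Old length even (10). Middle pair: indices 4,5 = -4,0.
New length odd (11). New median = single middle element.
x = -1: 5 elements are < x, 5 elements are > x.
New sorted list: [-13, -12, -9, -5, -4, -1, 0, 12, 13, 28, 31]
New median = -1

Answer: -1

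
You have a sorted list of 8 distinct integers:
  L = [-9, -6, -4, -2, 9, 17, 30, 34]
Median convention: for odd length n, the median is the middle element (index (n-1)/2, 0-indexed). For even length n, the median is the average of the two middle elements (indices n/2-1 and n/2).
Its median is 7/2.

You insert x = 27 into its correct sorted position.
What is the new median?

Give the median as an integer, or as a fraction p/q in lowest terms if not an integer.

Answer: 9

Derivation:
Old list (sorted, length 8): [-9, -6, -4, -2, 9, 17, 30, 34]
Old median = 7/2
Insert x = 27
Old length even (8). Middle pair: indices 3,4 = -2,9.
New length odd (9). New median = single middle element.
x = 27: 6 elements are < x, 2 elements are > x.
New sorted list: [-9, -6, -4, -2, 9, 17, 27, 30, 34]
New median = 9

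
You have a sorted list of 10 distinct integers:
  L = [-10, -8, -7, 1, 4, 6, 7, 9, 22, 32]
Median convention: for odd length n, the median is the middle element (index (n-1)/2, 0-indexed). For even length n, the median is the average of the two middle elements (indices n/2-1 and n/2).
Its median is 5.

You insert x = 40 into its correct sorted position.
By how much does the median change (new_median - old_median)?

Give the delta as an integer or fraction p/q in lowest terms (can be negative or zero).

Answer: 1

Derivation:
Old median = 5
After inserting x = 40: new sorted = [-10, -8, -7, 1, 4, 6, 7, 9, 22, 32, 40]
New median = 6
Delta = 6 - 5 = 1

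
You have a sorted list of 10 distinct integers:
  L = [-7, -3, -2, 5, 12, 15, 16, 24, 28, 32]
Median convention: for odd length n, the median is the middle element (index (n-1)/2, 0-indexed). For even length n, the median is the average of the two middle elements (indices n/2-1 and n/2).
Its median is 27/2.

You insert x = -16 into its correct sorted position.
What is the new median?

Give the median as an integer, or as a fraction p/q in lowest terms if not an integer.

Old list (sorted, length 10): [-7, -3, -2, 5, 12, 15, 16, 24, 28, 32]
Old median = 27/2
Insert x = -16
Old length even (10). Middle pair: indices 4,5 = 12,15.
New length odd (11). New median = single middle element.
x = -16: 0 elements are < x, 10 elements are > x.
New sorted list: [-16, -7, -3, -2, 5, 12, 15, 16, 24, 28, 32]
New median = 12

Answer: 12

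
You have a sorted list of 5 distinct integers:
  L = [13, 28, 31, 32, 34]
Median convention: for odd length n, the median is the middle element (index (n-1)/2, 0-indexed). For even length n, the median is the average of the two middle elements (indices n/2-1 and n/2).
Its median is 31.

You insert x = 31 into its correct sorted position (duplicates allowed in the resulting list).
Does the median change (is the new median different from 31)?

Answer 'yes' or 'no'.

Old median = 31
Insert x = 31
New median = 31
Changed? no

Answer: no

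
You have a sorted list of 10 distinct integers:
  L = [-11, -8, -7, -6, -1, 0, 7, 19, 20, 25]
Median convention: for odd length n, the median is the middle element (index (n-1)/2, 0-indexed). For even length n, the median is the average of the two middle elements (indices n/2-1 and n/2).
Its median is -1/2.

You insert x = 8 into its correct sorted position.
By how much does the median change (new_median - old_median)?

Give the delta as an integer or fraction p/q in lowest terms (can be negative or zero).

Old median = -1/2
After inserting x = 8: new sorted = [-11, -8, -7, -6, -1, 0, 7, 8, 19, 20, 25]
New median = 0
Delta = 0 - -1/2 = 1/2

Answer: 1/2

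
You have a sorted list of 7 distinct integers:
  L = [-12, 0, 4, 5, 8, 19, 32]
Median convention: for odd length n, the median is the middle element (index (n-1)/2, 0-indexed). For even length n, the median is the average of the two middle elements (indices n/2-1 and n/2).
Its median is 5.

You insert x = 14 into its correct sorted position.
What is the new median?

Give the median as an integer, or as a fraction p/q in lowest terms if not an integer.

Answer: 13/2

Derivation:
Old list (sorted, length 7): [-12, 0, 4, 5, 8, 19, 32]
Old median = 5
Insert x = 14
Old length odd (7). Middle was index 3 = 5.
New length even (8). New median = avg of two middle elements.
x = 14: 5 elements are < x, 2 elements are > x.
New sorted list: [-12, 0, 4, 5, 8, 14, 19, 32]
New median = 13/2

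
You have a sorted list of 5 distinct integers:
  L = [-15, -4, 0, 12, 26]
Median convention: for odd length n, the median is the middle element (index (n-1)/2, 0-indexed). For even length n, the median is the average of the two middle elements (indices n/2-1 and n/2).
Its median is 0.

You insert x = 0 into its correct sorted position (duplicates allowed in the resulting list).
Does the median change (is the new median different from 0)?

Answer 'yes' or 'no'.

Old median = 0
Insert x = 0
New median = 0
Changed? no

Answer: no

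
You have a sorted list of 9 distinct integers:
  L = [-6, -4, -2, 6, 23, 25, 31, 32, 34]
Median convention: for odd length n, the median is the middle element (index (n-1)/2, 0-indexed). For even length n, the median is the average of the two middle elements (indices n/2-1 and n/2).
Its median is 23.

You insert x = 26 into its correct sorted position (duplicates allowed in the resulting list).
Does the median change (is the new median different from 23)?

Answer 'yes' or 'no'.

Old median = 23
Insert x = 26
New median = 24
Changed? yes

Answer: yes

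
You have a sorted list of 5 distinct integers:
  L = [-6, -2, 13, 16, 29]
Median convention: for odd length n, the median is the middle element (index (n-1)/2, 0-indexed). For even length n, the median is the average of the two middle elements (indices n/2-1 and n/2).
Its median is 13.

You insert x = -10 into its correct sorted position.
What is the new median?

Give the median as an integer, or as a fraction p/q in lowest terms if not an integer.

Answer: 11/2

Derivation:
Old list (sorted, length 5): [-6, -2, 13, 16, 29]
Old median = 13
Insert x = -10
Old length odd (5). Middle was index 2 = 13.
New length even (6). New median = avg of two middle elements.
x = -10: 0 elements are < x, 5 elements are > x.
New sorted list: [-10, -6, -2, 13, 16, 29]
New median = 11/2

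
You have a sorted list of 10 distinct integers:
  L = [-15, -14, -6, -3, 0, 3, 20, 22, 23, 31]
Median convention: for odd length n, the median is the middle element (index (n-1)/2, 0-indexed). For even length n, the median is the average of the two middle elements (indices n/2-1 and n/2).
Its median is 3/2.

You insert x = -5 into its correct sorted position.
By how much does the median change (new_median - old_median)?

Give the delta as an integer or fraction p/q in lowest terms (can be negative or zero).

Answer: -3/2

Derivation:
Old median = 3/2
After inserting x = -5: new sorted = [-15, -14, -6, -5, -3, 0, 3, 20, 22, 23, 31]
New median = 0
Delta = 0 - 3/2 = -3/2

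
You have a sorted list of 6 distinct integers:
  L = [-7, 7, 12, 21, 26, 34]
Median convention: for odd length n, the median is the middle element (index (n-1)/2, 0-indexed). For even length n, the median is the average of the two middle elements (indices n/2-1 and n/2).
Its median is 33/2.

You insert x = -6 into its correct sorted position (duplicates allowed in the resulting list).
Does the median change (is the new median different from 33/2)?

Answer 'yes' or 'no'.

Answer: yes

Derivation:
Old median = 33/2
Insert x = -6
New median = 12
Changed? yes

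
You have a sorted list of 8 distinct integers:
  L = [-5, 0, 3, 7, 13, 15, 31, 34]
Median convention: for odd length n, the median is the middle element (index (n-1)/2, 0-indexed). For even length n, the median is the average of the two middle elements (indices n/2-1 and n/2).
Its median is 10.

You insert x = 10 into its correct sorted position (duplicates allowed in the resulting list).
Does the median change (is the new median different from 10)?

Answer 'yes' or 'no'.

Old median = 10
Insert x = 10
New median = 10
Changed? no

Answer: no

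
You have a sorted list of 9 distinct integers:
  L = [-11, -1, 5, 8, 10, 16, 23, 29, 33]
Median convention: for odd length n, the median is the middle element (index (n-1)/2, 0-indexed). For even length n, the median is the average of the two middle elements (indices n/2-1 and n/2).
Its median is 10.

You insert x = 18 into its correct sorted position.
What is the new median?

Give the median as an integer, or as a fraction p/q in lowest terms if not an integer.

Old list (sorted, length 9): [-11, -1, 5, 8, 10, 16, 23, 29, 33]
Old median = 10
Insert x = 18
Old length odd (9). Middle was index 4 = 10.
New length even (10). New median = avg of two middle elements.
x = 18: 6 elements are < x, 3 elements are > x.
New sorted list: [-11, -1, 5, 8, 10, 16, 18, 23, 29, 33]
New median = 13

Answer: 13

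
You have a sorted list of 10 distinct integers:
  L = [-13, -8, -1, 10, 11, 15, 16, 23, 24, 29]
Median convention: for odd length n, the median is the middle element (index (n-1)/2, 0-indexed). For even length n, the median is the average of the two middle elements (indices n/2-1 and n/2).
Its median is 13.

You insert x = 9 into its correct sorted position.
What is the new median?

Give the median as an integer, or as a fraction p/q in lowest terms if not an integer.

Old list (sorted, length 10): [-13, -8, -1, 10, 11, 15, 16, 23, 24, 29]
Old median = 13
Insert x = 9
Old length even (10). Middle pair: indices 4,5 = 11,15.
New length odd (11). New median = single middle element.
x = 9: 3 elements are < x, 7 elements are > x.
New sorted list: [-13, -8, -1, 9, 10, 11, 15, 16, 23, 24, 29]
New median = 11

Answer: 11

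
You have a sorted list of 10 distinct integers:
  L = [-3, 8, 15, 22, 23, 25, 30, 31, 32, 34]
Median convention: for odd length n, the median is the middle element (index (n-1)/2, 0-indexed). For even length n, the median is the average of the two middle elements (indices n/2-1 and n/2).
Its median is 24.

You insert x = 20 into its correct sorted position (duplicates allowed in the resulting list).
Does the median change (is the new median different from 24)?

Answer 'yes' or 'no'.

Answer: yes

Derivation:
Old median = 24
Insert x = 20
New median = 23
Changed? yes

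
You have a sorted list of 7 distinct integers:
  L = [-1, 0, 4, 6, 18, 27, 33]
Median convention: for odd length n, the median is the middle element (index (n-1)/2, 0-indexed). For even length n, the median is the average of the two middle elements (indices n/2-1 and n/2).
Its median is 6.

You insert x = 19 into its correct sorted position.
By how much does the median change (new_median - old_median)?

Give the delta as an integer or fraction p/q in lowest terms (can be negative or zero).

Old median = 6
After inserting x = 19: new sorted = [-1, 0, 4, 6, 18, 19, 27, 33]
New median = 12
Delta = 12 - 6 = 6

Answer: 6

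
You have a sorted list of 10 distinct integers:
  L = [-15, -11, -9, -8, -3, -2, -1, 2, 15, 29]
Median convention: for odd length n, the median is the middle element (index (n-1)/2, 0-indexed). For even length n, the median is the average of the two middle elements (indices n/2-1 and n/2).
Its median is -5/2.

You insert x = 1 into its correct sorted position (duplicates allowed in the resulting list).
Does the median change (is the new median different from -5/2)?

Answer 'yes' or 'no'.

Old median = -5/2
Insert x = 1
New median = -2
Changed? yes

Answer: yes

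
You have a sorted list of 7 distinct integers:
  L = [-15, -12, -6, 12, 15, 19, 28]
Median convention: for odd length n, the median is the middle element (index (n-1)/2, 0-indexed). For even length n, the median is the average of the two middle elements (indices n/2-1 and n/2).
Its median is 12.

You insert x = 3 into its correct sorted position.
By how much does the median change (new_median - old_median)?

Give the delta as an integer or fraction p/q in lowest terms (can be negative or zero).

Old median = 12
After inserting x = 3: new sorted = [-15, -12, -6, 3, 12, 15, 19, 28]
New median = 15/2
Delta = 15/2 - 12 = -9/2

Answer: -9/2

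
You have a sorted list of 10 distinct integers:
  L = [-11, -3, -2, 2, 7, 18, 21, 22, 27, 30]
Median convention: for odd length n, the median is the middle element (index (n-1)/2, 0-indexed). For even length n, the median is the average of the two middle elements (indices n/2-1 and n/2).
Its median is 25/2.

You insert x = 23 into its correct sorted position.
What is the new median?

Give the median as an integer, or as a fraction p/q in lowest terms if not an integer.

Old list (sorted, length 10): [-11, -3, -2, 2, 7, 18, 21, 22, 27, 30]
Old median = 25/2
Insert x = 23
Old length even (10). Middle pair: indices 4,5 = 7,18.
New length odd (11). New median = single middle element.
x = 23: 8 elements are < x, 2 elements are > x.
New sorted list: [-11, -3, -2, 2, 7, 18, 21, 22, 23, 27, 30]
New median = 18

Answer: 18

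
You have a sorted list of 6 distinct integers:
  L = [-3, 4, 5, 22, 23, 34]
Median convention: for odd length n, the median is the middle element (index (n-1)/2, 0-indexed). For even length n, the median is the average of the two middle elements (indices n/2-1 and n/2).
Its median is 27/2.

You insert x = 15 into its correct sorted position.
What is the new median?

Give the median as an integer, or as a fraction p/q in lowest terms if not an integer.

Old list (sorted, length 6): [-3, 4, 5, 22, 23, 34]
Old median = 27/2
Insert x = 15
Old length even (6). Middle pair: indices 2,3 = 5,22.
New length odd (7). New median = single middle element.
x = 15: 3 elements are < x, 3 elements are > x.
New sorted list: [-3, 4, 5, 15, 22, 23, 34]
New median = 15

Answer: 15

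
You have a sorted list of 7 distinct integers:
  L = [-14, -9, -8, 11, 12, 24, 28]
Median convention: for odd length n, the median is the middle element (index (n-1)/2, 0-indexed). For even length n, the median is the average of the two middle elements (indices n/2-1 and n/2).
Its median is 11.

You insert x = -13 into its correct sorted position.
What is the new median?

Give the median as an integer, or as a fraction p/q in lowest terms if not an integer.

Answer: 3/2

Derivation:
Old list (sorted, length 7): [-14, -9, -8, 11, 12, 24, 28]
Old median = 11
Insert x = -13
Old length odd (7). Middle was index 3 = 11.
New length even (8). New median = avg of two middle elements.
x = -13: 1 elements are < x, 6 elements are > x.
New sorted list: [-14, -13, -9, -8, 11, 12, 24, 28]
New median = 3/2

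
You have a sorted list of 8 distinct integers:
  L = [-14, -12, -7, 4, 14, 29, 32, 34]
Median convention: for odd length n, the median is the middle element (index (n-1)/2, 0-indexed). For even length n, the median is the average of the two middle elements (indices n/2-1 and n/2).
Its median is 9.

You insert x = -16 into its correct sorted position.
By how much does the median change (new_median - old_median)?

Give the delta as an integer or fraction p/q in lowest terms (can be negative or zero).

Old median = 9
After inserting x = -16: new sorted = [-16, -14, -12, -7, 4, 14, 29, 32, 34]
New median = 4
Delta = 4 - 9 = -5

Answer: -5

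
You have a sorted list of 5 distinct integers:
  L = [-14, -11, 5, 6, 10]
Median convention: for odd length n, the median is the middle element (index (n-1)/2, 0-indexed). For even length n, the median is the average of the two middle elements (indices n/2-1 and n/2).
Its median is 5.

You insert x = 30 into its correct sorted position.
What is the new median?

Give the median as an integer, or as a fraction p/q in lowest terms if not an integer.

Old list (sorted, length 5): [-14, -11, 5, 6, 10]
Old median = 5
Insert x = 30
Old length odd (5). Middle was index 2 = 5.
New length even (6). New median = avg of two middle elements.
x = 30: 5 elements are < x, 0 elements are > x.
New sorted list: [-14, -11, 5, 6, 10, 30]
New median = 11/2

Answer: 11/2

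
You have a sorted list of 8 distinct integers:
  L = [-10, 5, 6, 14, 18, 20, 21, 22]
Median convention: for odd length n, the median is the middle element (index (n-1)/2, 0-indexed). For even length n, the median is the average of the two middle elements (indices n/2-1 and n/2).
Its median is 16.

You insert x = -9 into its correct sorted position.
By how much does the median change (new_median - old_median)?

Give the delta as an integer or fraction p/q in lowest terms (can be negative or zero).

Old median = 16
After inserting x = -9: new sorted = [-10, -9, 5, 6, 14, 18, 20, 21, 22]
New median = 14
Delta = 14 - 16 = -2

Answer: -2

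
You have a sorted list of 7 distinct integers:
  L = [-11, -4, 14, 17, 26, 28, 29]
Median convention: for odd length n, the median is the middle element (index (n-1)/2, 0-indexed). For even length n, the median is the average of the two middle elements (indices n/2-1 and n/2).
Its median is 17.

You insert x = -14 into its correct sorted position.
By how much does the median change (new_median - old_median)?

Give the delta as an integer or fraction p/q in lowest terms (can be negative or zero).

Old median = 17
After inserting x = -14: new sorted = [-14, -11, -4, 14, 17, 26, 28, 29]
New median = 31/2
Delta = 31/2 - 17 = -3/2

Answer: -3/2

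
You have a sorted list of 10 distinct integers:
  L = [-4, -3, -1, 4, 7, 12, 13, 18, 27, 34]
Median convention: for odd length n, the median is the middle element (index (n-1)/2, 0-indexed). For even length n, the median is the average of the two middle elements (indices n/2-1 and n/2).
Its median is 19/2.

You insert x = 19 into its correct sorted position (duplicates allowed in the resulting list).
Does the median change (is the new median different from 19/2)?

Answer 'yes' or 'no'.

Old median = 19/2
Insert x = 19
New median = 12
Changed? yes

Answer: yes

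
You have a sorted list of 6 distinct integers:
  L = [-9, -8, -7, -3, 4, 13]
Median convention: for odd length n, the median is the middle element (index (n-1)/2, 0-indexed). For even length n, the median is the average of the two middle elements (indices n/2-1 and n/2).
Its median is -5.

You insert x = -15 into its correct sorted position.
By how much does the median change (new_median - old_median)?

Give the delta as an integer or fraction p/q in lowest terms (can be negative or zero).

Answer: -2

Derivation:
Old median = -5
After inserting x = -15: new sorted = [-15, -9, -8, -7, -3, 4, 13]
New median = -7
Delta = -7 - -5 = -2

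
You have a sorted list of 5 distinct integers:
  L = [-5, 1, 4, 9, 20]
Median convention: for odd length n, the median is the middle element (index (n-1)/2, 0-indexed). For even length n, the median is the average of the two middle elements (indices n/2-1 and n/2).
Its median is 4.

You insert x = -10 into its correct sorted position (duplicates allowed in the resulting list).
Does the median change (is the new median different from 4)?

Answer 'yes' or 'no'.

Answer: yes

Derivation:
Old median = 4
Insert x = -10
New median = 5/2
Changed? yes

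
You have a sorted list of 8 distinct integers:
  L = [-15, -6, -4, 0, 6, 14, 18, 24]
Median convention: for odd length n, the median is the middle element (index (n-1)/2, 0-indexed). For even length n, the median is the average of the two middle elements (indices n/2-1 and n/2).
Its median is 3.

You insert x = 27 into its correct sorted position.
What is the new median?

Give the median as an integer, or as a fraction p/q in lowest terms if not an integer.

Old list (sorted, length 8): [-15, -6, -4, 0, 6, 14, 18, 24]
Old median = 3
Insert x = 27
Old length even (8). Middle pair: indices 3,4 = 0,6.
New length odd (9). New median = single middle element.
x = 27: 8 elements are < x, 0 elements are > x.
New sorted list: [-15, -6, -4, 0, 6, 14, 18, 24, 27]
New median = 6

Answer: 6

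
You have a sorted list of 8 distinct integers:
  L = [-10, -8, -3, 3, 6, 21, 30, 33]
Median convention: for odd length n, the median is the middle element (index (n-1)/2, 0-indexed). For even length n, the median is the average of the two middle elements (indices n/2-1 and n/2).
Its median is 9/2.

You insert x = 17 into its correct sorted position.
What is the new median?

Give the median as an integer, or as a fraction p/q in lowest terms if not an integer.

Old list (sorted, length 8): [-10, -8, -3, 3, 6, 21, 30, 33]
Old median = 9/2
Insert x = 17
Old length even (8). Middle pair: indices 3,4 = 3,6.
New length odd (9). New median = single middle element.
x = 17: 5 elements are < x, 3 elements are > x.
New sorted list: [-10, -8, -3, 3, 6, 17, 21, 30, 33]
New median = 6

Answer: 6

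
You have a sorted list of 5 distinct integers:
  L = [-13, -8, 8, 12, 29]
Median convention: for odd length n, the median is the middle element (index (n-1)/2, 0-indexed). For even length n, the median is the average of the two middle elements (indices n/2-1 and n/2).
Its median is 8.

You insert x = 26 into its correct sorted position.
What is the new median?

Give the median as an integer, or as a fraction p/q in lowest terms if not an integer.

Old list (sorted, length 5): [-13, -8, 8, 12, 29]
Old median = 8
Insert x = 26
Old length odd (5). Middle was index 2 = 8.
New length even (6). New median = avg of two middle elements.
x = 26: 4 elements are < x, 1 elements are > x.
New sorted list: [-13, -8, 8, 12, 26, 29]
New median = 10

Answer: 10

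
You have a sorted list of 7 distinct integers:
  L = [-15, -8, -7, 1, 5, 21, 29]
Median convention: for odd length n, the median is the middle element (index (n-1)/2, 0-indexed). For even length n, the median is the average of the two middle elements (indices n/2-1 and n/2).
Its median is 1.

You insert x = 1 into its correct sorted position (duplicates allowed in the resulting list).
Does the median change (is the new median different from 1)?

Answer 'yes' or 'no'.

Old median = 1
Insert x = 1
New median = 1
Changed? no

Answer: no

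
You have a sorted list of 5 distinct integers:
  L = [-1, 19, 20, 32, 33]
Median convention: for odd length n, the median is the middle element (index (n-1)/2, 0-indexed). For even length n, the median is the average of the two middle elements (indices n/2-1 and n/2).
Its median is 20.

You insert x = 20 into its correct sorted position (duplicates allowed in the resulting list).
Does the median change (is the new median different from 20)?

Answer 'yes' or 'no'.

Answer: no

Derivation:
Old median = 20
Insert x = 20
New median = 20
Changed? no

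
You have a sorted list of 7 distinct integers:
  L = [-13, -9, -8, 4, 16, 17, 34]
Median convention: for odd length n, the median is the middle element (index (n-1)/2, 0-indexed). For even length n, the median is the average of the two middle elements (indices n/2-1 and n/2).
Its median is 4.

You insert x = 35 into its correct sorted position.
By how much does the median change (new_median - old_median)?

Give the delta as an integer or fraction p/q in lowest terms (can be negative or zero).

Old median = 4
After inserting x = 35: new sorted = [-13, -9, -8, 4, 16, 17, 34, 35]
New median = 10
Delta = 10 - 4 = 6

Answer: 6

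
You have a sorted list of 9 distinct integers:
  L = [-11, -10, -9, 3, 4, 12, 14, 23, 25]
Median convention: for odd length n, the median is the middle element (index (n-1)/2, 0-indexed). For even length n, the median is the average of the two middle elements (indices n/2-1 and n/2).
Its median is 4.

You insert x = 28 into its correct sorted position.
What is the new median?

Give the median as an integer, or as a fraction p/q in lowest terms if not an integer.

Old list (sorted, length 9): [-11, -10, -9, 3, 4, 12, 14, 23, 25]
Old median = 4
Insert x = 28
Old length odd (9). Middle was index 4 = 4.
New length even (10). New median = avg of two middle elements.
x = 28: 9 elements are < x, 0 elements are > x.
New sorted list: [-11, -10, -9, 3, 4, 12, 14, 23, 25, 28]
New median = 8

Answer: 8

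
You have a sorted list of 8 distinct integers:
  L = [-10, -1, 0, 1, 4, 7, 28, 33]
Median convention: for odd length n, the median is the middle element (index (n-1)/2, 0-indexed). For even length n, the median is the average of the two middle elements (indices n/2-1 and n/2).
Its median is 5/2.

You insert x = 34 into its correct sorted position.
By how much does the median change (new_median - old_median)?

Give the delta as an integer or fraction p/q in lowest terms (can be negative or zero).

Old median = 5/2
After inserting x = 34: new sorted = [-10, -1, 0, 1, 4, 7, 28, 33, 34]
New median = 4
Delta = 4 - 5/2 = 3/2

Answer: 3/2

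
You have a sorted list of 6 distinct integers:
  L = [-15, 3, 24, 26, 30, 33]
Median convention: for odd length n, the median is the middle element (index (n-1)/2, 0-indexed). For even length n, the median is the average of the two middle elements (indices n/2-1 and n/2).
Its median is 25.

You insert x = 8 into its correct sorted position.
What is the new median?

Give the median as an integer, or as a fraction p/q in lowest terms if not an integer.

Old list (sorted, length 6): [-15, 3, 24, 26, 30, 33]
Old median = 25
Insert x = 8
Old length even (6). Middle pair: indices 2,3 = 24,26.
New length odd (7). New median = single middle element.
x = 8: 2 elements are < x, 4 elements are > x.
New sorted list: [-15, 3, 8, 24, 26, 30, 33]
New median = 24

Answer: 24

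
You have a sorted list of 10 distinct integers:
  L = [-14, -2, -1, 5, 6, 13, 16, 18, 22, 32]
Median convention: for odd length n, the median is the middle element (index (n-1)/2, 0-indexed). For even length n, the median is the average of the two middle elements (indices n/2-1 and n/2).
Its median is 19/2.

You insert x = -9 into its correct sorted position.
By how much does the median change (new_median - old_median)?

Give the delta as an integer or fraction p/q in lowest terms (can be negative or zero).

Old median = 19/2
After inserting x = -9: new sorted = [-14, -9, -2, -1, 5, 6, 13, 16, 18, 22, 32]
New median = 6
Delta = 6 - 19/2 = -7/2

Answer: -7/2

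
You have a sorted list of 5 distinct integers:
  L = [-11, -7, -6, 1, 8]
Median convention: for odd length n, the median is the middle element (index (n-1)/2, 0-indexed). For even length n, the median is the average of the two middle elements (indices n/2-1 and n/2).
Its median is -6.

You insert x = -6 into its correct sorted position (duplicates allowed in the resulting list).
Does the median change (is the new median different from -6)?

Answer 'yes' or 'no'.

Old median = -6
Insert x = -6
New median = -6
Changed? no

Answer: no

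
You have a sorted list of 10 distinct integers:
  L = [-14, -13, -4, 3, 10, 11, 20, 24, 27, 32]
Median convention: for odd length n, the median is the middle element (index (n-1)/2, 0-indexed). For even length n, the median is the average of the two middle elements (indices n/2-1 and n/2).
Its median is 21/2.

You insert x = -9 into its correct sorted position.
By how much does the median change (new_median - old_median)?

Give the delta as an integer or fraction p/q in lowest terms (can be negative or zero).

Answer: -1/2

Derivation:
Old median = 21/2
After inserting x = -9: new sorted = [-14, -13, -9, -4, 3, 10, 11, 20, 24, 27, 32]
New median = 10
Delta = 10 - 21/2 = -1/2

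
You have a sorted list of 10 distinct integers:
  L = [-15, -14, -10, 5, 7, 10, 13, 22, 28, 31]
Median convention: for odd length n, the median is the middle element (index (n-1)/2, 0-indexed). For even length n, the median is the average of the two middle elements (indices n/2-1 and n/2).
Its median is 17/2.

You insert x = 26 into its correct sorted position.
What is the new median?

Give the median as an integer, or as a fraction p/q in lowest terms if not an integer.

Answer: 10

Derivation:
Old list (sorted, length 10): [-15, -14, -10, 5, 7, 10, 13, 22, 28, 31]
Old median = 17/2
Insert x = 26
Old length even (10). Middle pair: indices 4,5 = 7,10.
New length odd (11). New median = single middle element.
x = 26: 8 elements are < x, 2 elements are > x.
New sorted list: [-15, -14, -10, 5, 7, 10, 13, 22, 26, 28, 31]
New median = 10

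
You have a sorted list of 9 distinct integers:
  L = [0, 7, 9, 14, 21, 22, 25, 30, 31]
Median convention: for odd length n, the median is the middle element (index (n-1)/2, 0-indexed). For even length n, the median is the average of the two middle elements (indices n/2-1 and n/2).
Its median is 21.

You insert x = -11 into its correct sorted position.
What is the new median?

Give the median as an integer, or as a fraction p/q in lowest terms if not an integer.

Answer: 35/2

Derivation:
Old list (sorted, length 9): [0, 7, 9, 14, 21, 22, 25, 30, 31]
Old median = 21
Insert x = -11
Old length odd (9). Middle was index 4 = 21.
New length even (10). New median = avg of two middle elements.
x = -11: 0 elements are < x, 9 elements are > x.
New sorted list: [-11, 0, 7, 9, 14, 21, 22, 25, 30, 31]
New median = 35/2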